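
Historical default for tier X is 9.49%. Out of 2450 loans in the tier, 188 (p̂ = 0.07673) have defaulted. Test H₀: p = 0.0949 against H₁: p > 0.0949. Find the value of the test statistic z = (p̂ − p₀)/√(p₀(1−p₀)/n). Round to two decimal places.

p̂ = 188/2450 = 0.07673.
Under H₀, SE = √(0.0949·0.9051/2450) = √(3.50588e-05) = 0.00592.
z = (0.07673 − 0.0949)/0.00592 = -0.01817/0.00592 = -3.07.
p-value = P(Z > -3.068) ≈ 0.9989.

z = -3.07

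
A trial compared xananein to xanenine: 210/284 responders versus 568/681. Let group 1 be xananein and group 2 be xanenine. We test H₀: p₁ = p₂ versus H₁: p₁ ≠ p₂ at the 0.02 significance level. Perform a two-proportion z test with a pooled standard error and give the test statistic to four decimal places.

z = -3.3894

p̂₁ = 210/284 = 0.739437, p̂₂ = 568/681 = 0.834068.
Pooled p̂ = (210+568)/(284+681) = 778/965 = 0.806218.
SE = √(p̂(1−p̂)(1/n₁+1/n₂)) = √(0.806218·0.193782·0.00498956) = √(0.000779522) = 0.027920.
z = (0.739437 − 0.834068)/0.027920 = -0.094631/0.027920 = -3.3894.
Two-sided p-value ≈ 2·Φ(−3.389) = 0.0007, so at α = 0.02 we reject H₀.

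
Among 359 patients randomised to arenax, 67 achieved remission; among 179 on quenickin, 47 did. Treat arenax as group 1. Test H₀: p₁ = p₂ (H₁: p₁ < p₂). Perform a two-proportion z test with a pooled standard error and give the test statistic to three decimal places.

z = -2.031

p̂₁ = 67/359 ≈ 0.18663, p̂₂ = 47/179 ≈ 0.26257.
Pooled p̂ = (67+47)/(359+179) = 114/538 = 0.21190.
SE = √(p̂(1−p̂)(1/n₁+1/n₂)) = √(0.21190·0.78810·0.00837211) = √(0.00139811) = 0.03739.
z = (0.18663 − 0.26257)/0.03739 = -0.07594/0.03739 = -2.031.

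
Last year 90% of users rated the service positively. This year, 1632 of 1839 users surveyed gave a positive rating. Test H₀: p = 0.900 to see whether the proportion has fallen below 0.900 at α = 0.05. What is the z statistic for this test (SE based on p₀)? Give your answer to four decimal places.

z = -1.7956

p̂ = 1632/1839 ≈ 0.8874388.
Under H₀, SE = √(0.9·0.1/1839) = √(4.89396e-05) = 0.0069957.
z = (0.8874388 − 0.9)/0.0069957 = -0.0125612/0.0069957 = -1.7956.
p-value = P(Z < -1.796) ≈ 0.0363, so at α = 0.05 we reject H₀.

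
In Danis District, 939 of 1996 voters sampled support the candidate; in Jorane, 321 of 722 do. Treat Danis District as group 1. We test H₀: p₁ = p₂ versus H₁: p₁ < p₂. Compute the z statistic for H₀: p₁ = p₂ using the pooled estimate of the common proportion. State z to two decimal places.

p̂₁ = 939/1996 ≈ 0.4704, p̂₂ = 321/722 ≈ 0.4446.
Pooled p̂ = (939+321)/(1996+722) = 1260/2718 = 0.4636.
SE = √(p̂(1−p̂)(1/n₁+1/n₂)) = √(0.4636·0.5364·0.00188604) = √(0.000469009) = 0.0217.
z = (0.4704 − 0.4446)/0.0217 = 0.0258/0.0217 = 1.19.
p-value = P(Z < 1.193) ≈ 0.8836.

z = 1.19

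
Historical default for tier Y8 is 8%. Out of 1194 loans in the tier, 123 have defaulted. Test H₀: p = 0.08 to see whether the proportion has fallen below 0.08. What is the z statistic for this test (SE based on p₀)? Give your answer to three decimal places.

z = 2.931

p̂ = 123/1194 ≈ 0.103015.
SE = √(p₀(1−p₀)/n) = √(0.0736/1194) = 0.007851.
z = (0.103015 − 0.08)/0.007851 = 0.023015/0.007851 = 2.931.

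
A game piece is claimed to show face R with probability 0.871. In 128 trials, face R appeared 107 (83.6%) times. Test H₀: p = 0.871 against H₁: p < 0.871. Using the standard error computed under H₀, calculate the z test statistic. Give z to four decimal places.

z = -1.1834

p̂ = 107/128 = 0.835938.
SE = √(p₀(1−p₀)/n) = √(0.11236/128) = 0.029628.
z = (0.835938 − 0.871)/0.029628 = -0.035062/0.029628 = -1.1834.
p-value = P(Z < -1.183) ≈ 0.1183.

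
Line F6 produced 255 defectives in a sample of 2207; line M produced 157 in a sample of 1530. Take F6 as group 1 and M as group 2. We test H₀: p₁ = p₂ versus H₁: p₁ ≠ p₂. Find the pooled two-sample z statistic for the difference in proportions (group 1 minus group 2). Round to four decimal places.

z = 1.2407

p̂₁ = 255/2207 = 0.115541, p̂₂ = 157/1530 = 0.102614.
Pooled p̂ = (255+157)/(2207+1530) = 412/3737 = 0.110249.
SE = √(p̂(1−p̂)(1/n₁+1/n₂)) = √(0.110249·0.889751·0.0011067) = √(0.000108561) = 0.010419.
z = (0.115541 − 0.102614)/0.010419 = 0.012927/0.010419 = 1.2407.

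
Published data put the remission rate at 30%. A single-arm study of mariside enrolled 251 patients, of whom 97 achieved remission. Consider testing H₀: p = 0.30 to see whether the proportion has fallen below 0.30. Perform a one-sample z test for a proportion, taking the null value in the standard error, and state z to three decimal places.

p̂ = 97/251 ≈ 0.38645.
SE = √(p₀(1−p₀)/n) = √(0.21/251) = 0.02892.
z = (0.38645 − 0.3)/0.02892 = 0.08645/0.02892 = 2.989.

z = 2.989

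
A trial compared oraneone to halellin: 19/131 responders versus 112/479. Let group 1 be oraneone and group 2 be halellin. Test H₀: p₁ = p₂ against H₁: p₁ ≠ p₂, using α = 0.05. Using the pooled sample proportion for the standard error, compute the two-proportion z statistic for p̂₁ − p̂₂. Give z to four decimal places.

z = -2.1928

p̂₁ = 19/131 = 0.1450382, p̂₂ = 112/479 = 0.2338205.
Pooled p̂ = (19+112)/(131+479) = 131/610 = 0.2147541.
SE = √(0.168635 × 0.00972127) = 0.0404888.
z = (0.1450382 − 0.2338205)/0.0404888 = -0.0887823/0.0404888 = -2.1928.
Two-sided p-value ≈ 2·Φ(−2.193) = 0.0283. With α = 0.05, reject H₀.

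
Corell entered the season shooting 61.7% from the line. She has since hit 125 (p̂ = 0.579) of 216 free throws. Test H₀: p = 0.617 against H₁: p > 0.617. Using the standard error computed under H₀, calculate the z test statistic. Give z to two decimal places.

z = -1.16

p̂ = 125/216 ≈ 0.5787.
Under H₀, SE = √(0.617·0.383/216) = √(0.00109403) = 0.0331.
z = (0.5787 − 0.617)/0.0331 = -0.0383/0.0331 = -1.16.
p-value = P(Z > -1.158) ≈ 0.8765.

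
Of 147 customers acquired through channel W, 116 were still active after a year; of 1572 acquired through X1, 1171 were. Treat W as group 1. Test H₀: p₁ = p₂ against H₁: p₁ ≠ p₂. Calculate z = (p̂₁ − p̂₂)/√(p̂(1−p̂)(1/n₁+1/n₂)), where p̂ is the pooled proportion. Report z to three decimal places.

z = 1.182

p̂₁ = 116/147 = 0.78912, p̂₂ = 1171/1572 = 0.74491.
Pooled p̂ = (116+1171)/(147+1572) = 1287/1719 = 0.74869.
SE = √(p̂(1−p̂)(1/n₁+1/n₂)) = √(0.74869·0.25131·0.00743885) = √(0.00139964) = 0.03741.
z = (0.78912 − 0.74491)/0.03741 = 0.04421/0.03741 = 1.182.
p-value = 2·P(Z > 1.182) ≈ 0.2374.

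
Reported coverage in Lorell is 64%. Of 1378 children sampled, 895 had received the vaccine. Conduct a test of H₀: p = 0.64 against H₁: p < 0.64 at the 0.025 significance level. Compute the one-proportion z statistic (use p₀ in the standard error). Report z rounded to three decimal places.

p̂ = 895/1378 = 0.64949.
Standard error under H₀: √(0.64×0.36/1378) = 0.01293.
z = (0.64949 − 0.64)/0.01293 = 0.00949/0.01293 = 0.734.
p-value = P(Z < 0.734) ≈ 0.7685; since p > α = 0.025, fail to reject H₀.

z = 0.734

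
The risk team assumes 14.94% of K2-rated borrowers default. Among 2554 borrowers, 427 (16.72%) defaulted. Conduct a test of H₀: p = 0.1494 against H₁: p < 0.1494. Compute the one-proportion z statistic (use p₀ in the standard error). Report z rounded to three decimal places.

z = 2.522

p̂ = 427/2554 = 0.167189.
Standard error under H₀: √(0.1494×0.8506/2554) = 0.007054.
z = (0.167189 − 0.1494)/0.007054 = 0.017789/0.007054 = 2.522.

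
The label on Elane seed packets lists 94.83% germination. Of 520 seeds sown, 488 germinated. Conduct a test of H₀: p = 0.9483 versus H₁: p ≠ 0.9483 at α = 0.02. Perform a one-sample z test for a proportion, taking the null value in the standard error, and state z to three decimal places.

p̂ = 488/520 = 0.93846.
SE = √(p₀(1−p₀)/n) = √(0.049027/520) = 0.00971.
z = (0.93846 − 0.9483)/0.00971 = -0.00984/0.00971 = -1.013.
Two-sided p-value ≈ 2·Φ(−1.013) = 0.3109, so at α = 0.02 we fail to reject H₀.

z = -1.013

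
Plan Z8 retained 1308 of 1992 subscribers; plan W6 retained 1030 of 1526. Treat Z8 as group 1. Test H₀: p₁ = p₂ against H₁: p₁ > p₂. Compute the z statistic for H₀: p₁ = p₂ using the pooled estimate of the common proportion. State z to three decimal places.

p̂₁ = 1308/1992 ≈ 0.65663, p̂₂ = 1030/1526 ≈ 0.67497.
Pooled p̂ = (1308+1030)/(1992+1526) = 2338/3518 = 0.66458.
SE = √(0.222913 × 0.00115732) = 0.01606.
z = (0.65663 − 0.67497)/0.01606 = -0.01834/0.01606 = -1.142.
p-value = P(Z > -1.142) ≈ 0.8732.

z = -1.142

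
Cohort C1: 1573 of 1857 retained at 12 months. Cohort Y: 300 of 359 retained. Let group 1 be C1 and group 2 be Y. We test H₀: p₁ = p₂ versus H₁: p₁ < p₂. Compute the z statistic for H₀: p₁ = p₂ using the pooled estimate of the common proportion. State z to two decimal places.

z = 0.55

p̂₁ = 1573/1857 ≈ 0.8471, p̂₂ = 300/359 ≈ 0.8357.
Pooled p̂ = (1573+300)/(1857+359) = 1873/2216 = 0.8452.
SE = √(0.130825 × 0.00332402) = 0.0209.
z = (0.8471 − 0.8357)/0.0209 = 0.0114/0.0209 = 0.55.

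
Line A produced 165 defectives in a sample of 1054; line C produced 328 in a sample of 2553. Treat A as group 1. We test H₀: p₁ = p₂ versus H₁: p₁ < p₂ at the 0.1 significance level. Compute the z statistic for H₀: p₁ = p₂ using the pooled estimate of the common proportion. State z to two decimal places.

p̂₁ = 165/1054 ≈ 0.15655, p̂₂ = 328/2553 ≈ 0.12848.
Pooled p̂ = (165+328)/(1054+2553) = 493/3607 = 0.13668.
SE = √(0.117998 × 0.00134046) = 0.01258.
z = (0.15655 − 0.12848)/0.01258 = 0.02807/0.01258 = 2.23.
p-value = P(Z < 2.232) ≈ 0.9872, so at α = 0.1 we fail to reject H₀.

z = 2.23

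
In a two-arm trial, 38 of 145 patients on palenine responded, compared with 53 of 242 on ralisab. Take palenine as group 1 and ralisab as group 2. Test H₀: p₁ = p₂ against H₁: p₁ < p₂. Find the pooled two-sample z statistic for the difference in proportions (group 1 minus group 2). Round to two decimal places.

z = 0.97

p̂₁ = 38/145 = 0.2621, p̂₂ = 53/242 = 0.2190.
Pooled p̂ = (38+53)/(145+242) = 91/387 = 0.2351.
SE = √(0.17985 × 0.0110288) = 0.0445.
z = (0.2621 − 0.2190)/0.0445 = 0.0431/0.0445 = 0.97.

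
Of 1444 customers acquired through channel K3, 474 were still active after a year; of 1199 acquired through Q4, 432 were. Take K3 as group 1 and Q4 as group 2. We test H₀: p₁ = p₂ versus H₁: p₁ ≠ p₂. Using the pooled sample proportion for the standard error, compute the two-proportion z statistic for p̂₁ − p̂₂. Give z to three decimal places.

z = -1.728

p̂₁ = 474/1444 ≈ 0.328255, p̂₂ = 432/1199 ≈ 0.360300.
Pooled p̂ = (474+432)/(1444+1199) = 906/2643 = 0.342792.
SE = √(0.225286 × 0.00152655) = 0.018545.
z = (0.328255 − 0.360300)/0.018545 = -0.032045/0.018545 = -1.728.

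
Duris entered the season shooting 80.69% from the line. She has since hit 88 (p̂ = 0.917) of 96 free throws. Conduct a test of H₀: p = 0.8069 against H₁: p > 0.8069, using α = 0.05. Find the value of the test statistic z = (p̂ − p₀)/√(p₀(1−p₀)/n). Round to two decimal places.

p̂ = 88/96 = 0.9167.
Under H₀, SE = √(0.8069·0.1931/96) = √(0.00162305) = 0.0403.
z = (0.9167 − 0.8069)/0.0403 = 0.1098/0.0403 = 2.72.
p-value = P(Z > 2.725) ≈ 0.0032; since p < α = 0.05, reject H₀.

z = 2.72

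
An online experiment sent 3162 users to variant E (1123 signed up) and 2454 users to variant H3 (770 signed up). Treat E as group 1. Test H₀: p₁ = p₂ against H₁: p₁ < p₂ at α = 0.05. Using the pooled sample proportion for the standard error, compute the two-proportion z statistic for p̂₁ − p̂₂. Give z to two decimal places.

z = 3.25

p̂₁ = 1123/3162 = 0.35515, p̂₂ = 770/2454 = 0.31377.
Pooled p̂ = (1123+770)/(3162+2454) = 1893/5616 = 0.33707.
SE = √(p̂(1−p̂)(1/n₁+1/n₂)) = √(0.33707·0.66293·0.000723753) = √(0.000161726) = 0.01272.
z = (0.35515 − 0.31377)/0.01272 = 0.04138/0.01272 = 3.25.
p-value = P(Z < 3.254) ≈ 0.9994. With α = 0.05, fail to reject H₀.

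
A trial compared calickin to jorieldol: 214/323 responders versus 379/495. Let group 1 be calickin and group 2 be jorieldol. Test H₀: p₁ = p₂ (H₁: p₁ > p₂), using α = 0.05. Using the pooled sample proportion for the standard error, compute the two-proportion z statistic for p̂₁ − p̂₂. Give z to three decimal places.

z = -3.228

p̂₁ = 214/323 ≈ 0.662539, p̂₂ = 379/495 ≈ 0.765657.
Pooled p̂ = (214+379)/(323+495) = 593/818 = 0.724939.
SE = √(p̂(1−p̂)(1/n₁+1/n₂)) = √(0.724939·0.275061·0.00511618) = √(0.00102018) = 0.031940.
z = (0.662539 − 0.765657)/0.031940 = -0.103118/0.031940 = -3.228.
p-value = P(Z > -3.228) ≈ 0.9994; since p > α = 0.05, fail to reject H₀.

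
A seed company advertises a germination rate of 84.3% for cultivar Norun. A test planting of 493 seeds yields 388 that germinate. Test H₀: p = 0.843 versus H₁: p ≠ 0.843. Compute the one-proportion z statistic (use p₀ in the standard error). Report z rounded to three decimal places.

p̂ = 388/493 = 0.787018.
Standard error under H₀: √(0.843×0.157/493) = 0.016385.
z = (0.787018 − 0.843)/0.016385 = -0.055982/0.016385 = -3.417.

z = -3.417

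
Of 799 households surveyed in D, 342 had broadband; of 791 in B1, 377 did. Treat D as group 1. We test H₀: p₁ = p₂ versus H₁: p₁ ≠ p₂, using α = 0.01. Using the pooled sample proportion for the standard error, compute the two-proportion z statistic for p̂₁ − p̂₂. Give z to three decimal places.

p̂₁ = 342/799 = 0.42804, p̂₂ = 377/791 = 0.47661.
Pooled p̂ = (342+377)/(799+791) = 719/1590 = 0.45220.
SE = √(p̂(1−p̂)(1/n₁+1/n₂)) = √(0.45220·0.54780·0.00251579) = √(0.000623199) = 0.02496.
z = (0.42804 − 0.47661)/0.02496 = -0.04857/0.02496 = -1.946.
Two-sided p-value ≈ 2·Φ(−1.946) = 0.0517. With α = 0.01, fail to reject H₀.

z = -1.946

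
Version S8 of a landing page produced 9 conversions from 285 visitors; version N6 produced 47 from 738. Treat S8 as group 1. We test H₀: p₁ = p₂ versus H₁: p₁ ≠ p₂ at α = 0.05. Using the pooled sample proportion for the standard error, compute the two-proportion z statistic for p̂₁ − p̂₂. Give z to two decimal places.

p̂₁ = 9/285 ≈ 0.0316, p̂₂ = 47/738 ≈ 0.0637.
Pooled p̂ = (9+47)/(285+738) = 56/1023 = 0.0547.
SE = √(0.0517444 × 0.00486379) = 0.0159.
z = (0.0316 − 0.0637)/0.0159 = -0.0321/0.0159 = -2.02.
p-value = 2·P(Z > 2.024) ≈ 0.0430; since p < α = 0.05, reject H₀.

z = -2.02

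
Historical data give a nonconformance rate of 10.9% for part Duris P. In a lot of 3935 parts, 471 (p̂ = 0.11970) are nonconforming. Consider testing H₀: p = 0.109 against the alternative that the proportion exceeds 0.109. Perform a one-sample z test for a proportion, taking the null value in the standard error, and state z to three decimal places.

p̂ = 471/3935 ≈ 0.11970.
Standard error under H₀: √(0.109×0.891/3935) = 0.00497.
z = (0.11970 − 0.109)/0.00497 = 0.01070/0.00497 = 2.153.
p-value = P(Z > 2.153) ≈ 0.0157.

z = 2.153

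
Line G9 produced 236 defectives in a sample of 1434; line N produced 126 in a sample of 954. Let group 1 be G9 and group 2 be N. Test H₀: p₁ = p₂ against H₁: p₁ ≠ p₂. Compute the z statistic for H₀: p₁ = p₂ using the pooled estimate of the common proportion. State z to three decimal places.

z = 2.169

p̂₁ = 236/1434 ≈ 0.16457, p̂₂ = 126/954 ≈ 0.13208.
Pooled p̂ = (236+126)/(1434+954) = 362/2388 = 0.15159.
SE = √(p̂(1−p̂)(1/n₁+1/n₂)) = √(0.15159·0.84841·0.00174557) = √(0.0002245) = 0.01498.
z = (0.16457 − 0.13208)/0.01498 = 0.03249/0.01498 = 2.169.
Two-sided p-value ≈ 2·Φ(−2.169) = 0.0301.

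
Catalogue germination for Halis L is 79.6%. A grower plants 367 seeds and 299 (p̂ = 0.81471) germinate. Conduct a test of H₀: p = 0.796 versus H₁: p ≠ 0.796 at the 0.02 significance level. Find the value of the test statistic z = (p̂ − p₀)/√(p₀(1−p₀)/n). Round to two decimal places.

p̂ = 299/367 ≈ 0.8147.
Standard error under H₀: √(0.796×0.204/367) = 0.0210.
z = (0.8147 − 0.796)/0.0210 = 0.0187/0.0210 = 0.89.
p-value = 2·P(Z > 0.890) ≈ 0.3736. With α = 0.02, fail to reject H₀.

z = 0.89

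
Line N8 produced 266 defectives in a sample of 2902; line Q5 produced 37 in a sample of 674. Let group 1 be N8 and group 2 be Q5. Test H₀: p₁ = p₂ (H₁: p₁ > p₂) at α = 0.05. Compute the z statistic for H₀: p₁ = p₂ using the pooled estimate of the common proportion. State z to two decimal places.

p̂₁ = 266/2902 = 0.0917, p̂₂ = 37/674 = 0.0549.
Pooled p̂ = (266+37)/(2902+674) = 303/3576 = 0.0847.
SE = √(p̂(1−p̂)(1/n₁+1/n₂)) = √(0.0847·0.9153·0.00182827) = √(0.000141786) = 0.0119.
z = (0.0917 − 0.0549)/0.0119 = 0.0368/0.0119 = 3.09.
p-value = P(Z > 3.088) ≈ 0.0010. With α = 0.05, reject H₀.

z = 3.09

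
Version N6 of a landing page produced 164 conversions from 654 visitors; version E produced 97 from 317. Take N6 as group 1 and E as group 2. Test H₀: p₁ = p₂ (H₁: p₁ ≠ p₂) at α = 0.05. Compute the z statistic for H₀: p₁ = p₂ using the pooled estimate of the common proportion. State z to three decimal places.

z = -1.820

p̂₁ = 164/654 = 0.25076, p̂₂ = 97/317 = 0.30599.
Pooled p̂ = (164+97)/(654+317) = 261/971 = 0.26880.
SE = √(0.196544 × 0.00468363) = 0.03034.
z = (0.25076 − 0.30599)/0.03034 = -0.05523/0.03034 = -1.820.
p-value = 2·P(Z > 1.820) ≈ 0.0687, so at α = 0.05 we fail to reject H₀.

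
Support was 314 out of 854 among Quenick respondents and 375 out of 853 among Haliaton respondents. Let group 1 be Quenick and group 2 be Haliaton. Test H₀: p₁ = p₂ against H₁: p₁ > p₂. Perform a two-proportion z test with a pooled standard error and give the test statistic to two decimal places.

z = -3.03

p̂₁ = 314/854 = 0.3677, p̂₂ = 375/853 = 0.4396.
Pooled p̂ = (314+375)/(854+853) = 689/1707 = 0.4036.
SE = √(p̂(1−p̂)(1/n₁+1/n₂)) = √(0.4036·0.5964·0.00234329) = √(0.000564062) = 0.0237.
z = (0.3677 − 0.4396)/0.0237 = -0.0719/0.0237 = -3.03.
p-value = P(Z > -3.029) ≈ 0.9988.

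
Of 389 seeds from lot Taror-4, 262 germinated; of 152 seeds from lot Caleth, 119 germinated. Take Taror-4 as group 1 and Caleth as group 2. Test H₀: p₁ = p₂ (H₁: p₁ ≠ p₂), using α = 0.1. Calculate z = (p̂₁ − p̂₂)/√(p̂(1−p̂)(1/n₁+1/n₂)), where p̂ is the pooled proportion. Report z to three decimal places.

p̂₁ = 262/389 ≈ 0.673522, p̂₂ = 119/152 ≈ 0.782895.
Pooled p̂ = (262+119)/(389+152) = 381/541 = 0.704251.
SE = √(p̂(1−p̂)(1/n₁+1/n₂)) = √(0.704251·0.295749·0.00914964) = √(0.0019057) = 0.043654.
z = (0.673522 − 0.782895)/0.043654 = -0.109373/0.043654 = -2.505.
p-value = 2·P(Z > 2.505) ≈ 0.0122; since p < α = 0.1, reject H₀.

z = -2.505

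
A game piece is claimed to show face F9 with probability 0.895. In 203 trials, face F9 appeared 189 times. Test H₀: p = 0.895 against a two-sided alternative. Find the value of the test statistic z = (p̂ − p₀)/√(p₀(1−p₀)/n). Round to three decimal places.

p̂ = 189/203 = 0.931034.
Under H₀, SE = √(0.895·0.105/203) = √(0.000462931) = 0.021516.
z = (0.931034 − 0.895)/0.021516 = 0.036034/0.021516 = 1.675.
p-value = 2·P(Z > 1.675) ≈ 0.0940.

z = 1.675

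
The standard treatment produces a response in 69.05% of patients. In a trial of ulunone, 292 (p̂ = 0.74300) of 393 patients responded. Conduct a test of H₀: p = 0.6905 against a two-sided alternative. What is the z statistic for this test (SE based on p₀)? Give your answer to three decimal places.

p̂ = 292/393 ≈ 0.74300.
SE = √(p₀(1−p₀)/n) = √(0.21371/393) = 0.02332.
z = (0.74300 − 0.6905)/0.02332 = 0.05250/0.02332 = 2.251.

z = 2.251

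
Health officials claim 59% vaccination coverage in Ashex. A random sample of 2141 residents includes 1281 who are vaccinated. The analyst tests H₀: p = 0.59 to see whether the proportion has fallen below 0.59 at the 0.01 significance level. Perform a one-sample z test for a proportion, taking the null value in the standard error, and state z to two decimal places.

z = 0.78

p̂ = 1281/2141 = 0.5983.
SE = √(p₀(1−p₀)/n) = √(0.2419/2141) = 0.0106.
z = (0.5983 − 0.59)/0.0106 = 0.0083/0.0106 = 0.78.
p-value = P(Z < 0.783) ≈ 0.7831; since p > α = 0.01, fail to reject H₀.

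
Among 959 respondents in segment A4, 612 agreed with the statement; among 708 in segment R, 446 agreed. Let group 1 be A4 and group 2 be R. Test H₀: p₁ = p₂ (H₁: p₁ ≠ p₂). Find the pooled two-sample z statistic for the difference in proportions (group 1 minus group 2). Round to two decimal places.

z = 0.34

p̂₁ = 612/959 ≈ 0.63816, p̂₂ = 446/708 ≈ 0.62994.
Pooled p̂ = (612+446)/(959+708) = 1058/1667 = 0.63467.
SE = √(p̂(1−p̂)(1/n₁+1/n₂)) = √(0.63467·0.36533·0.00245518) = √(0.000569266) = 0.02386.
z = (0.63816 − 0.62994)/0.02386 = 0.00822/0.02386 = 0.34.
Two-sided p-value ≈ 2·Φ(−0.345) = 0.7304.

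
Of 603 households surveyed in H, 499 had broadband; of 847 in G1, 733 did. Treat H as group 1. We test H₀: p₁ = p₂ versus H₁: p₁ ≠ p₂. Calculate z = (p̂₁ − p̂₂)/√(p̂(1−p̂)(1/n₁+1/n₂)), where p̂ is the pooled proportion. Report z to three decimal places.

p̂₁ = 499/603 = 0.82753, p̂₂ = 733/847 = 0.86541.
Pooled p̂ = (499+733)/(603+847) = 1232/1450 = 0.84966.
SE = √(p̂(1−p̂)(1/n₁+1/n₂)) = √(0.84966·0.15034·0.00283901) = √(0.000362659) = 0.01904.
z = (0.82753 − 0.86541)/0.01904 = -0.03788/0.01904 = -1.989.

z = -1.989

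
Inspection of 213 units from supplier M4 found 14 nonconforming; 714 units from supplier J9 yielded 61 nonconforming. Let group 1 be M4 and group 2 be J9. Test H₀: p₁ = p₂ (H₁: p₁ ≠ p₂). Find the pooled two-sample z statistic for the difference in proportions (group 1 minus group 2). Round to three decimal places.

p̂₁ = 14/213 = 0.065728, p̂₂ = 61/714 = 0.085434.
Pooled p̂ = (14+61)/(213+714) = 75/927 = 0.080906.
SE = √(0.0743603 × 0.0060954) = 0.021290.
z = (0.065728 − 0.085434)/0.021290 = -0.019706/0.021290 = -0.926.
Two-sided p-value ≈ 2·Φ(−0.926) = 0.3546.

z = -0.926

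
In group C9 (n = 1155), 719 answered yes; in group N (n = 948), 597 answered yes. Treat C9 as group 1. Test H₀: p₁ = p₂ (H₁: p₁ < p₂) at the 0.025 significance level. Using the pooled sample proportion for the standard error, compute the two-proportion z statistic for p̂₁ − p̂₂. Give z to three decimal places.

p̂₁ = 719/1155 = 0.62251, p̂₂ = 597/948 = 0.62975.
Pooled p̂ = (719+597)/(1155+948) = 1316/2103 = 0.62577.
SE = √(p̂(1−p̂)(1/n₁+1/n₂)) = √(0.62577·0.37423·0.00192065) = √(0.000449781) = 0.02121.
z = (0.62251 − 0.62975)/0.02121 = -0.00724/0.02121 = -0.341.
p-value = P(Z < -0.341) ≈ 0.3665; since p > α = 0.025, fail to reject H₀.

z = -0.341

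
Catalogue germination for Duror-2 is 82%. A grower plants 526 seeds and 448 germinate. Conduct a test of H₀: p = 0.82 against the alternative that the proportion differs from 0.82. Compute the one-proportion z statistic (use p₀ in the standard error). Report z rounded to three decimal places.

p̂ = 448/526 ≈ 0.85171.
Under H₀, SE = √(0.82·0.18/526) = √(0.000280608) = 0.01675.
z = (0.85171 − 0.82)/0.01675 = 0.03171/0.01675 = 1.893.
p-value = 2·P(Z > 1.893) ≈ 0.0584.

z = 1.893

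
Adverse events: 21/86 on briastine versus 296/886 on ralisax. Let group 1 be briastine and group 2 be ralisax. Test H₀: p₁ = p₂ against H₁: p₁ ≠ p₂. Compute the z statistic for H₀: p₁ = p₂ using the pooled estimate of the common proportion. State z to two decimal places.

z = -1.70

p̂₁ = 21/86 = 0.2442, p̂₂ = 296/886 = 0.3341.
Pooled p̂ = (21+296)/(86+886) = 317/972 = 0.3261.
SE = √(0.21977 × 0.0127566) = 0.0529.
z = (0.2442 − 0.3341)/0.0529 = -0.0899/0.0529 = -1.70.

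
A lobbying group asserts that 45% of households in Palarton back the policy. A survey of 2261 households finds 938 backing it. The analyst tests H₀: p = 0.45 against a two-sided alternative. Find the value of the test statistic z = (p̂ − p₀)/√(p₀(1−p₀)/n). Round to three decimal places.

z = -3.359

p̂ = 938/2261 ≈ 0.41486.
Standard error under H₀: √(0.45×0.55/2261) = 0.01046.
z = (0.41486 − 0.45)/0.01046 = -0.03514/0.01046 = -3.359.
Two-sided p-value ≈ 2·Φ(−3.359) = 0.0008.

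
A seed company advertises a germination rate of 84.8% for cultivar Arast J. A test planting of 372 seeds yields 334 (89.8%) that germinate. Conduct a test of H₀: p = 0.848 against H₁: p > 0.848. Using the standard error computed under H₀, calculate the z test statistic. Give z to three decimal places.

p̂ = 334/372 ≈ 0.897849.
Under H₀, SE = √(0.848·0.152/372) = √(0.000346495) = 0.018614.
z = (0.897849 − 0.848)/0.018614 = 0.049849/0.018614 = 2.678.

z = 2.678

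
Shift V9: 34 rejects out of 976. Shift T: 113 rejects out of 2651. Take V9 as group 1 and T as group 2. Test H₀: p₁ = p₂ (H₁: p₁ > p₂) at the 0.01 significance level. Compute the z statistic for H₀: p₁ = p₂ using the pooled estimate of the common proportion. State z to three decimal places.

p̂₁ = 34/976 ≈ 0.034836, p̂₂ = 113/2651 ≈ 0.042625.
Pooled p̂ = (34+113)/(976+2651) = 147/3627 = 0.040529.
SE = √(0.0388867 × 0.00140181) = 0.007383.
z = (0.034836 − 0.042625)/0.007383 = -0.007789/0.007383 = -1.055.
p-value = P(Z > -1.055) ≈ 0.8543; since p > α = 0.01, fail to reject H₀.

z = -1.055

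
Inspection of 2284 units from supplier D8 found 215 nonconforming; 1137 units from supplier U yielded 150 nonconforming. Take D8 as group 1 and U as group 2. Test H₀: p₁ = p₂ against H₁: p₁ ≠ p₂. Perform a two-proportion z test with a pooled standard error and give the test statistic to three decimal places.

z = -3.373

p̂₁ = 215/2284 ≈ 0.094133, p̂₂ = 150/1137 ≈ 0.131926.
Pooled p̂ = (215+150)/(2284+1137) = 365/3421 = 0.106694.
SE = √(0.0953104 × 0.00131734) = 0.011205.
z = (0.094133 − 0.131926)/0.011205 = -0.037793/0.011205 = -3.373.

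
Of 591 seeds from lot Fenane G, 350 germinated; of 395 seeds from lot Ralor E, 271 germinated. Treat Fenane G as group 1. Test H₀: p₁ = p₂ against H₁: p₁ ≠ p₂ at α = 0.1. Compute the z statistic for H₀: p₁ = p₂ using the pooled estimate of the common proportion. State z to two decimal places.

p̂₁ = 350/591 = 0.5922, p̂₂ = 271/395 = 0.6861.
Pooled p̂ = (350+271)/(591+395) = 621/986 = 0.6298.
SE = √(p̂(1−p̂)(1/n₁+1/n₂)) = √(0.6298·0.3702·0.00422369) = √(0.000984743) = 0.0314.
z = (0.5922 − 0.6861)/0.0314 = -0.0939/0.0314 = -2.99.
p-value = 2·P(Z > 2.991) ≈ 0.0028, so at α = 0.1 we reject H₀.

z = -2.99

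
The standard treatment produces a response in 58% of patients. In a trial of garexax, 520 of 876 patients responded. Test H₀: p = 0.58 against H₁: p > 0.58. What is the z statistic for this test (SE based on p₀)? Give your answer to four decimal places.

z = 0.8160

p̂ = 520/876 ≈ 0.593607.
SE = √(p₀(1−p₀)/n) = √(0.2436/876) = 0.016676.
z = (0.593607 − 0.58)/0.016676 = 0.013607/0.016676 = 0.8160.
p-value = P(Z > 0.816) ≈ 0.2073.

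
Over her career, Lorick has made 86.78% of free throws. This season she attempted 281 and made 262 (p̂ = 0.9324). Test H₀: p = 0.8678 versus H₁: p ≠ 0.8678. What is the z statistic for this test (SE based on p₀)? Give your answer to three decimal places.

p̂ = 262/281 = 0.932384.
Under H₀, SE = √(0.8678·0.1322/281) = √(0.000408267) = 0.020206.
z = (0.932384 − 0.8678)/0.020206 = 0.064584/0.020206 = 3.196.

z = 3.196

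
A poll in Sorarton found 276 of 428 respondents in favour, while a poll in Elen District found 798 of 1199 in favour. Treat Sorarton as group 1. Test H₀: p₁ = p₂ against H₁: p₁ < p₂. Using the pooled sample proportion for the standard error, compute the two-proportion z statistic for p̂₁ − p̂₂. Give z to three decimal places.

p̂₁ = 276/428 ≈ 0.64486, p̂₂ = 798/1199 ≈ 0.66555.
Pooled p̂ = (276+798)/(428+1199) = 1074/1627 = 0.66011.
SE = √(p̂(1−p̂)(1/n₁+1/n₂)) = √(0.66011·0.33989·0.00317048) = √(0.000711343) = 0.02667.
z = (0.64486 − 0.66555)/0.02667 = -0.02069/0.02667 = -0.776.

z = -0.776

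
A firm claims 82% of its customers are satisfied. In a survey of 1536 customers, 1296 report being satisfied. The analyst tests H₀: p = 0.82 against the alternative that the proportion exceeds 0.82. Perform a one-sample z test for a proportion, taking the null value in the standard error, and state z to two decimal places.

p̂ = 1296/1536 ≈ 0.84375.
SE = √(p₀(1−p₀)/n) = √(0.1476/1536) = 0.00980.
z = (0.84375 − 0.82)/0.00980 = 0.02375/0.00980 = 2.42.
p-value = P(Z > 2.423) ≈ 0.0077.

z = 2.42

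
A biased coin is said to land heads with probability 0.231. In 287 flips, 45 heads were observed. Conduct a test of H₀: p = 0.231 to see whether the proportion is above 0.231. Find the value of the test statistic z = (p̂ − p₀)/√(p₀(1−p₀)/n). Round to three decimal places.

z = -2.983

p̂ = 45/287 ≈ 0.15679.
Under H₀, SE = √(0.231·0.769/287) = √(0.000618951) = 0.02488.
z = (0.15679 − 0.231)/0.02488 = -0.07421/0.02488 = -2.983.
p-value = P(Z > -2.983) ≈ 0.9986.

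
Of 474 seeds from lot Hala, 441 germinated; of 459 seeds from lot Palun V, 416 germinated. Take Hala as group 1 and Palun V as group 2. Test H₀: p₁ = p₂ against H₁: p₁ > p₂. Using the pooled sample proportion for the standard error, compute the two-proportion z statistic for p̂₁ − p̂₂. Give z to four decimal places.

p̂₁ = 441/474 ≈ 0.930380, p̂₂ = 416/459 ≈ 0.906318.
Pooled p̂ = (441+416)/(474+459) = 857/933 = 0.918542.
SE = √(p̂(1−p̂)(1/n₁+1/n₂)) = √(0.918542·0.081458·0.00428835) = √(0.000320865) = 0.017913.
z = (0.930380 − 0.906318)/0.017913 = 0.024062/0.017913 = 1.3433.

z = 1.3433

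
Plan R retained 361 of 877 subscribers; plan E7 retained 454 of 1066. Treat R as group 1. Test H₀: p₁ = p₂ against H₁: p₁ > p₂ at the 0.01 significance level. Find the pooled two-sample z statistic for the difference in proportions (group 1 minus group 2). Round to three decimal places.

z = -0.634

p̂₁ = 361/877 ≈ 0.41163, p̂₂ = 454/1066 ≈ 0.42589.
Pooled p̂ = (361+454)/(877+1066) = 815/1943 = 0.41945.
SE = √(0.243512 × 0.00207834) = 0.02250.
z = (0.41163 − 0.42589)/0.02250 = -0.01426/0.02250 = -0.634.
p-value = P(Z > -0.634) ≈ 0.7369, so at α = 0.01 we fail to reject H₀.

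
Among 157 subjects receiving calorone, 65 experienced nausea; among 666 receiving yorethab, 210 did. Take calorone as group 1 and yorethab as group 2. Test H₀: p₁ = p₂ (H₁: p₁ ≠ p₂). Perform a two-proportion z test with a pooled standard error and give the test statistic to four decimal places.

p̂₁ = 65/157 ≈ 0.414013, p̂₂ = 210/666 ≈ 0.315315.
Pooled p̂ = (65+210)/(157+666) = 275/823 = 0.334143.
SE = √(p̂(1−p̂)(1/n₁+1/n₂)) = √(0.334143·0.665857·0.00787093) = √(0.00175122) = 0.041848.
z = (0.414013 − 0.315315)/0.041848 = 0.098698/0.041848 = 2.3585.

z = 2.3585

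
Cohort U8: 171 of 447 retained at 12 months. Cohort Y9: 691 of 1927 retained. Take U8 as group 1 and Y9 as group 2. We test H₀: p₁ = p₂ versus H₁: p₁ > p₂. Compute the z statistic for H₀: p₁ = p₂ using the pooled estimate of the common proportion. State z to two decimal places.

z = 0.95

p̂₁ = 171/447 ≈ 0.3826, p̂₂ = 691/1927 ≈ 0.3586.
Pooled p̂ = (171+691)/(447+1927) = 862/2374 = 0.3631.
SE = √(p̂(1−p̂)(1/n₁+1/n₂)) = √(0.3631·0.6369·0.00275608) = √(0.000637366) = 0.0252.
z = (0.3826 − 0.3586)/0.0252 = 0.0240/0.0252 = 0.95.
p-value = P(Z > 0.949) ≈ 0.1713.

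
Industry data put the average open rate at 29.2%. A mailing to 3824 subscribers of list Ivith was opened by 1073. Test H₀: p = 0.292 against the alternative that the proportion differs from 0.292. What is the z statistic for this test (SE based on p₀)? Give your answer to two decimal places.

p̂ = 1073/3824 = 0.28060.
Standard error under H₀: √(0.292×0.708/3824) = 0.00735.
z = (0.28060 − 0.292)/0.00735 = -0.01140/0.00735 = -1.55.

z = -1.55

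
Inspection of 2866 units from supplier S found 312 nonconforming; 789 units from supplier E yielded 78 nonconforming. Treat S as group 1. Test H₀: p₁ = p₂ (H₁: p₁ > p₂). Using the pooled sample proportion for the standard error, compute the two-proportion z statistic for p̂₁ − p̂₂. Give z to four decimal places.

p̂₁ = 312/2866 = 0.1088625, p̂₂ = 78/789 = 0.0988593.
Pooled p̂ = (312+78)/(2866+789) = 390/3655 = 0.1067031.
SE = √(0.0953176 × 0.00161635) = 0.0124123.
z = (0.1088625 − 0.0988593)/0.0124123 = 0.0100032/0.0124123 = 0.8059.
p-value = P(Z > 0.806) ≈ 0.2101.

z = 0.8059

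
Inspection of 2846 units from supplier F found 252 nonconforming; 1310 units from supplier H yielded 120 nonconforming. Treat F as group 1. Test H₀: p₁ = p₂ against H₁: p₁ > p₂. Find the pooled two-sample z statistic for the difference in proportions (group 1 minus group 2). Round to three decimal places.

z = -0.321

p̂₁ = 252/2846 = 0.088545, p̂₂ = 120/1310 = 0.091603.
Pooled p̂ = (252+120)/(2846+1310) = 372/4156 = 0.089509.
SE = √(p̂(1−p̂)(1/n₁+1/n₂)) = √(0.089509·0.910491·0.00111473) = √(9.08474e-05) = 0.009531.
z = (0.088545 − 0.091603)/0.009531 = -0.003058/0.009531 = -0.321.
p-value = P(Z > -0.321) ≈ 0.6258.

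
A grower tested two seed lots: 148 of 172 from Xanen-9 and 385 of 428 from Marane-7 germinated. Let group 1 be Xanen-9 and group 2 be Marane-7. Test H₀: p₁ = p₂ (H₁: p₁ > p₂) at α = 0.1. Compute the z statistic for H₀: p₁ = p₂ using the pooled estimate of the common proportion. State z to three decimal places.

p̂₁ = 148/172 ≈ 0.86047, p̂₂ = 385/428 ≈ 0.89953.
Pooled p̂ = (148+385)/(172+428) = 533/600 = 0.88833.
SE = √(0.0991972 × 0.0081504) = 0.02843.
z = (0.86047 − 0.89953)/0.02843 = -0.03906/0.02843 = -1.374.
p-value = P(Z > -1.374) ≈ 0.9153; since p > α = 0.1, fail to reject H₀.

z = -1.374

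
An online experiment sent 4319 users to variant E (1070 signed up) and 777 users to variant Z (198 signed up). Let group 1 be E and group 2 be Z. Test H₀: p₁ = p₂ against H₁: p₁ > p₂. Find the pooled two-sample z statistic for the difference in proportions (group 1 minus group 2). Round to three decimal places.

p̂₁ = 1070/4319 ≈ 0.247743, p̂₂ = 198/777 ≈ 0.254826.
Pooled p̂ = (1070+198)/(4319+777) = 1268/5096 = 0.248823.
SE = √(p̂(1−p̂)(1/n₁+1/n₂)) = √(0.248823·0.751177·0.00151854) = √(0.00028383) = 0.016847.
z = (0.247743 − 0.254826)/0.016847 = -0.007083/0.016847 = -0.420.

z = -0.420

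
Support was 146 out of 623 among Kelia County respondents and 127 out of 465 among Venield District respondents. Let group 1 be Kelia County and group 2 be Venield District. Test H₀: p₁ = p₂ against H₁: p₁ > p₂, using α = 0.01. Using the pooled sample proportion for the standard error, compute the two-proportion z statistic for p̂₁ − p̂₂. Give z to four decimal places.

z = -1.4592

p̂₁ = 146/623 ≈ 0.2343499, p̂₂ = 127/465 ≈ 0.2731183.
Pooled p̂ = (146+127)/(623+465) = 273/1088 = 0.2509191.
SE = √(0.187959 × 0.00375567) = 0.0265690.
z = (0.2343499 − 0.2731183)/0.0265690 = -0.0387684/0.0265690 = -1.4592.
p-value = P(Z > -1.459) ≈ 0.9277; since p > α = 0.01, fail to reject H₀.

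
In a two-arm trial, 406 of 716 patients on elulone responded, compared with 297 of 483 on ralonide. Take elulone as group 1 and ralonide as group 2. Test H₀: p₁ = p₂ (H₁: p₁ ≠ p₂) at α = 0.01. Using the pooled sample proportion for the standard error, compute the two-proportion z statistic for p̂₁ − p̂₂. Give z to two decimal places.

z = -1.65

p̂₁ = 406/716 = 0.5670, p̂₂ = 297/483 = 0.6149.
Pooled p̂ = (406+297)/(716+483) = 703/1199 = 0.5863.
SE = √(p̂(1−p̂)(1/n₁+1/n₂)) = √(0.5863·0.4137·0.00346704) = √(0.000840926) = 0.0290.
z = (0.5670 − 0.6149)/0.0290 = -0.0479/0.0290 = -1.65.
p-value = 2·P(Z > 1.651) ≈ 0.0988. With α = 0.01, fail to reject H₀.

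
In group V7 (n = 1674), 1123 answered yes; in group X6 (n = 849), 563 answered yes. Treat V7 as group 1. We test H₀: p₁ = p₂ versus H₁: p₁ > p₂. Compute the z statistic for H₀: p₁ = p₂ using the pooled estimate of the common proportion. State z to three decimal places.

p̂₁ = 1123/1674 ≈ 0.67085, p̂₂ = 563/849 ≈ 0.66313.
Pooled p̂ = (1123+563)/(1674+849) = 1686/2523 = 0.66825.
SE = √(0.221691 × 0.00177523) = 0.01984.
z = (0.67085 − 0.66313)/0.01984 = 0.00772/0.01984 = 0.389.
p-value = P(Z > 0.389) ≈ 0.3487.

z = 0.389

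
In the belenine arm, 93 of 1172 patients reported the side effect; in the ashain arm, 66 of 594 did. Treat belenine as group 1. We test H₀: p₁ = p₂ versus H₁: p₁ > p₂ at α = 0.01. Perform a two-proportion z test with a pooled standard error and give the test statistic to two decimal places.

z = -2.20

p̂₁ = 93/1172 = 0.0794, p̂₂ = 66/594 = 0.1111.
Pooled p̂ = (93+66)/(1172+594) = 159/1766 = 0.0900.
SE = √(0.0819279 × 0.00253674) = 0.0144.
z = (0.0794 − 0.1111)/0.0144 = -0.0317/0.0144 = -2.20.
p-value = P(Z > -2.203) ≈ 0.9862, so at α = 0.01 we fail to reject H₀.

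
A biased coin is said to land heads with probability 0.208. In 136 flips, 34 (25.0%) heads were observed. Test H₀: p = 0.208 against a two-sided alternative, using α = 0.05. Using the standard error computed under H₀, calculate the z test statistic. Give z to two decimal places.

z = 1.21

p̂ = 34/136 = 0.2500.
SE = √(p₀(1−p₀)/n) = √(0.16474/136) = 0.0348.
z = (0.2500 − 0.208)/0.0348 = 0.0420/0.0348 = 1.21.
p-value = 2·P(Z > 1.207) ≈ 0.2275; since p > α = 0.05, fail to reject H₀.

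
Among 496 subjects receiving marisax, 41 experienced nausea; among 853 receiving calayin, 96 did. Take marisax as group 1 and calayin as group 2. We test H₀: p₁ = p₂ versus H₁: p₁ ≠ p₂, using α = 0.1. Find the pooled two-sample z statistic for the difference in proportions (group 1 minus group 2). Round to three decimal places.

p̂₁ = 41/496 ≈ 0.082661, p̂₂ = 96/853 ≈ 0.112544.
Pooled p̂ = (41+96)/(496+853) = 137/1349 = 0.101557.
SE = √(p̂(1−p̂)(1/n₁+1/n₂)) = √(0.101557·0.898443·0.00318846) = √(0.000290925) = 0.017057.
z = (0.082661 − 0.112544)/0.017057 = -0.029883/0.017057 = -1.752.
Two-sided p-value ≈ 2·Φ(−1.752) = 0.0798. With α = 0.1, reject H₀.

z = -1.752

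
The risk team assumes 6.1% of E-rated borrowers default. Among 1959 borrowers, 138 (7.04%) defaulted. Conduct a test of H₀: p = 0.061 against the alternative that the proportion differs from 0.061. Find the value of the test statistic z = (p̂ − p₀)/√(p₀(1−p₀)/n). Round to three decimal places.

p̂ = 138/1959 ≈ 0.070444.
Under H₀, SE = √(0.061·0.939/1959) = √(2.92389e-05) = 0.005407.
z = (0.070444 − 0.061)/0.005407 = 0.009444/0.005407 = 1.747.

z = 1.747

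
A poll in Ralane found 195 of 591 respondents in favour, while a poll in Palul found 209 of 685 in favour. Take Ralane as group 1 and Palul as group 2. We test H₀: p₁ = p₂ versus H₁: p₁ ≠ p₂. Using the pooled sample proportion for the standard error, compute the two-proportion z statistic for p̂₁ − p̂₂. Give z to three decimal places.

z = 0.951

p̂₁ = 195/591 = 0.32995, p̂₂ = 209/685 = 0.30511.
Pooled p̂ = (195+209)/(591+685) = 404/1276 = 0.31661.
SE = √(0.21637 × 0.0031519) = 0.02611.
z = (0.32995 − 0.30511)/0.02611 = 0.02484/0.02611 = 0.951.
p-value = 2·P(Z > 0.951) ≈ 0.3415.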